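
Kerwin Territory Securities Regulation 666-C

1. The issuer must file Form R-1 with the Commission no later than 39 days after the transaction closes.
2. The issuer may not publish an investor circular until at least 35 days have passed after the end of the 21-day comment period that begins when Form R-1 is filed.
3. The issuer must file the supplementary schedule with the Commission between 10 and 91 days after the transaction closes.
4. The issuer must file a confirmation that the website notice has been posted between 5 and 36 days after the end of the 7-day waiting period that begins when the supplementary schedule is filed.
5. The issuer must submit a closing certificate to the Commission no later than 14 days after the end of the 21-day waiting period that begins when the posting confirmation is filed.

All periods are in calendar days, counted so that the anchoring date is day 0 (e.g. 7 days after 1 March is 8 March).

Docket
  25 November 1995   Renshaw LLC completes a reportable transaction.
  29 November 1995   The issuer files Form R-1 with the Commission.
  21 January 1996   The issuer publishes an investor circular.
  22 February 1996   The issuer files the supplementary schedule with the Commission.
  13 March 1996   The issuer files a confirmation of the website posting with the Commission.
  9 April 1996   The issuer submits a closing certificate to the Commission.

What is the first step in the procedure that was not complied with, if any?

Step 2

(1) due by 25 November 1995 + 39 days = 3 January 1996; done 29 November 1995 — timely.
(2) permitted from 20 December 1995 + 35 days = 24 January 1996 onward; 21 January 1996 is 3 days before the earliest permitted date.
No need to go further; step 2 was not satisfied.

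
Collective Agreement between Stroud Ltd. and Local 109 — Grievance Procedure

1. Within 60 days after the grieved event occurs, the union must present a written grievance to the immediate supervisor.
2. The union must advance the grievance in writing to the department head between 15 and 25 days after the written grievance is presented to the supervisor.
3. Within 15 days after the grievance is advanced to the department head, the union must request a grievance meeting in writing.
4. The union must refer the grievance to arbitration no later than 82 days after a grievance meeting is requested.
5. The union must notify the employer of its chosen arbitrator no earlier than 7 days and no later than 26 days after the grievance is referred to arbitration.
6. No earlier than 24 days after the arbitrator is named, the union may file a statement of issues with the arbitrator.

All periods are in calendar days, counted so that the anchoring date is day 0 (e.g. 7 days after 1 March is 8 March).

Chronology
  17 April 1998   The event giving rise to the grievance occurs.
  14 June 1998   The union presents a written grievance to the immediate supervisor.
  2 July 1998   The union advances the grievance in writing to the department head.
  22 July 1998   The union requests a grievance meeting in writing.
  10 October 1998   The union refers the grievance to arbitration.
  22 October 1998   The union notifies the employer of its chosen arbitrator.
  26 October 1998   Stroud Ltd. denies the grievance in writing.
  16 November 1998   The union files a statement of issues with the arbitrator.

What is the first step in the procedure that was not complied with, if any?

Step 3

Step 1: 60 days after 17 April 1998 (when the grieved event occurs) is 16 June 1998; 14 June 1998 is within that limit.
Step 2: the window is 15–25 days after 14 June 1998 (when the written grievance is presented to the supervisor), so 29 June 1998 through 9 July 1998; done 2 July 1998, which is between those dates.
Step 3: 15 days after 2 July 1998 (when the grievance is advanced to the department head) is 17 July 1998; 22 July 1998 misses that deadline by 5 days.
That is the first point of non-compliance.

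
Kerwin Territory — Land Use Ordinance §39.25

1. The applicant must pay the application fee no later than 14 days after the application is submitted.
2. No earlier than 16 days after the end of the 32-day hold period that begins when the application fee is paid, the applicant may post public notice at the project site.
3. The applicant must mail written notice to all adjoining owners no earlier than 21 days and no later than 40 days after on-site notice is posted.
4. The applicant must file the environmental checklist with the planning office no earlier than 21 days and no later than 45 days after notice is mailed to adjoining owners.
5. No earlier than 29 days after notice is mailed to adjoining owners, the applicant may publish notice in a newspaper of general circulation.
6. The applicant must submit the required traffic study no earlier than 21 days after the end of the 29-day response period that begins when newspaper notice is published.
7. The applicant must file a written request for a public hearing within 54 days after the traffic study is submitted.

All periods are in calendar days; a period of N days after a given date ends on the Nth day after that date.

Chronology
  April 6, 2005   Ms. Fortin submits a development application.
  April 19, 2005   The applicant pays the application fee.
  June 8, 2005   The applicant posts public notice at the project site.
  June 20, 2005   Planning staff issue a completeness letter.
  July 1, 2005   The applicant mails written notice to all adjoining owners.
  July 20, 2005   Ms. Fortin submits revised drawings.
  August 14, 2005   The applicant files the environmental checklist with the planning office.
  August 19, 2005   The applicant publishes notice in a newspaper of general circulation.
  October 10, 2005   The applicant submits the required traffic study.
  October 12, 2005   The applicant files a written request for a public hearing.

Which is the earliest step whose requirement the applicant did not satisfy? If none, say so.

None — every step was satisfied

Step 1 — counting 14 days from April 6, 2005 (when the application is submitted) gives a deadline of April 20, 2005; completed April 19, 2005, before the deadline.
Step 2 — must wait 16 days from May 21, 2005 (end of the 32-day hold period, which began when the application fee is paid on April 19, 2005), so not before June 6, 2005; done June 8, 2005, after the minimum wait.
Step 3 — 21 and 40 days from June 8, 2005 (when on-site notice is posted) are June 29, 2005 and July 18, 2005 respectively; done July 1, 2005, which is between those dates.
Step 4 — 21 and 45 days from July 1, 2005 (when notice is mailed to adjoining owners) are July 22, 2005 and August 15, 2005 respectively; August 14, 2005 falls inside that range.
Step 5 — must wait 29 days from July 1, 2005 (when notice is mailed to adjoining owners), so not before July 30, 2005; done August 19, 2005, after the minimum wait.
Step 6 — must wait 21 days from September 17, 2005 (end of the 29-day response period, which began when newspaper notice is published on August 19, 2005), so not before October 8, 2005; done October 10, 2005 — permitted.
Step 7 — counting 54 days from October 10, 2005 (when the traffic study is submitted) gives a deadline of December 3, 2005; done October 12, 2005 — timely.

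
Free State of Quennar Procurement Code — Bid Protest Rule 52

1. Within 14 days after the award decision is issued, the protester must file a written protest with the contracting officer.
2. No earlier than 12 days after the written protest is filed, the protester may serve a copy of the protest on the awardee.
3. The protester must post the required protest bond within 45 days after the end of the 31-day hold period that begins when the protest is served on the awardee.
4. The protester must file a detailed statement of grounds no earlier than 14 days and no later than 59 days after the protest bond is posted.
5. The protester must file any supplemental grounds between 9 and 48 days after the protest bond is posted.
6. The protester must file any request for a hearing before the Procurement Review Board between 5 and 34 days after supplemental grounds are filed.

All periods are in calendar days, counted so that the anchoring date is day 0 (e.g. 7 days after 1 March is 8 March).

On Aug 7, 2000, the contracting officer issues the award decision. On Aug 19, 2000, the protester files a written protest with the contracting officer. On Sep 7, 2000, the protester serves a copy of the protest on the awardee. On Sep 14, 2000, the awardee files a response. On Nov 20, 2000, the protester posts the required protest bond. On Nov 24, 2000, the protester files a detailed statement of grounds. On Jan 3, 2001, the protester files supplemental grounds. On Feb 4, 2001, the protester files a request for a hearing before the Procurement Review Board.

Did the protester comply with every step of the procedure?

No

(1) due by Aug 7, 2000 + 14 days = Aug 21, 2000; completed Aug 19, 2000, before the deadline.
(2) permitted from Aug 19, 2000 + 12 days = Aug 31, 2000 onward; done Sep 7, 2000 — permitted.
(3) due by Oct 8, 2000 + 45 days = Nov 22, 2000; Nov 20, 2000 is within that limit.
(4) the permitted window runs from Nov 20, 2000 + 14 = Dec 4, 2000 to Nov 20, 2000 + 59 = Jan 18, 2001; done Nov 24, 2000 — 10 days before the window opened.
That is the first point of non-compliance.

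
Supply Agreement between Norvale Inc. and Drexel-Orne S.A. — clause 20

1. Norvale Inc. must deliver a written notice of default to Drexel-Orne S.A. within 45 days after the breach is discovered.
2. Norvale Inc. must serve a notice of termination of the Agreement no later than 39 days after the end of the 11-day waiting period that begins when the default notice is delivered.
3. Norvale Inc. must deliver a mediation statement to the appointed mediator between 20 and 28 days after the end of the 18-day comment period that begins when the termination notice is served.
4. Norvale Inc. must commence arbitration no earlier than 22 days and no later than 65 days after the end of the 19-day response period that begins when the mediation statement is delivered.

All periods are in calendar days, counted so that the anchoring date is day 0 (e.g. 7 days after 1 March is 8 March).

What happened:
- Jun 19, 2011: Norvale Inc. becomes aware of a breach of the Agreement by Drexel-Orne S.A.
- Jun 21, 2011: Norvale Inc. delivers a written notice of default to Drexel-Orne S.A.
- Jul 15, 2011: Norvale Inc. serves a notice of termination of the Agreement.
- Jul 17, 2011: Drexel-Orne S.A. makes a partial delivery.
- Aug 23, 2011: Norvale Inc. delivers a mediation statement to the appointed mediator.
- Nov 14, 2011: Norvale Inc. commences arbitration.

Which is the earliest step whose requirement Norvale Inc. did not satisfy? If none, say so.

None — every step was satisfied

(1) due by Jun 19, 2011 + 45 days = Aug 3, 2011; done Jun 21, 2011 — timely.
(2) due by Jul 2, 2011 + 39 days = Aug 10, 2011; done Jul 15, 2011 — timely.
(3) the permitted window runs from Aug 2, 2011 + 20 = Aug 22, 2011 to Aug 2, 2011 + 28 = Aug 30, 2011; done Aug 23, 2011, which is between those dates.
(4) the permitted window runs from Sep 11, 2011 + 22 = Oct 3, 2011 to Sep 11, 2011 + 65 = Nov 15, 2011; done Nov 14, 2011, which is between those dates.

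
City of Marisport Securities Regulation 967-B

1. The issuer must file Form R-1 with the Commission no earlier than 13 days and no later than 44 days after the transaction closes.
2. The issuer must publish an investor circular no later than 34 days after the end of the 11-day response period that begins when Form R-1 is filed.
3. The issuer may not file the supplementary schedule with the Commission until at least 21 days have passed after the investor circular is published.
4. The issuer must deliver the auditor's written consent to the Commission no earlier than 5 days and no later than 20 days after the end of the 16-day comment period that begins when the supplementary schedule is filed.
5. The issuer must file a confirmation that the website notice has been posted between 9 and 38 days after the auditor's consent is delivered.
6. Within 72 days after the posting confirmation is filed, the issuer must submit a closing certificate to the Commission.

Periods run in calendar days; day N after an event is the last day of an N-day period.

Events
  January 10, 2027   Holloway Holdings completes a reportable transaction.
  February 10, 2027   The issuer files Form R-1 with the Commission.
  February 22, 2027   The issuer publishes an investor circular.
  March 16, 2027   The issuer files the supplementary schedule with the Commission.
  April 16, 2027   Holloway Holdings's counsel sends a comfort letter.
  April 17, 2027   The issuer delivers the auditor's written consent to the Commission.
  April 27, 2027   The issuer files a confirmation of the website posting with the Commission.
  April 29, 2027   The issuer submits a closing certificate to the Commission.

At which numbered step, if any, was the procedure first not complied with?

Step 1 — 13 and 44 days from January 10, 2027 (when the transaction closes) are January 23, 2027 and February 23, 2027 respectively; February 10, 2027 falls inside that range.
Step 2 — counting 34 days from February 21, 2027 (end of the 11-day response period, which began when Form R-1 is filed on February 10, 2027) gives a deadline of March 27, 2027; February 22, 2027 is within that limit.
Step 3 — must wait 21 days from February 22, 2027 (when the investor circular is published), so not before March 15, 2027; March 16, 2027 is on or after that date.
Step 4 — 5 and 20 days from April 1, 2027 (end of the 16-day comment period, which began when the supplementary schedule is filed on March 16, 2027) are April 6, 2027 and April 21, 2027 respectively; done April 17, 2027, which is between those dates.
Step 5 — 9 and 38 days from April 17, 2027 (when the auditor's consent is delivered) are April 26, 2027 and May 25, 2027 respectively; April 27, 2027 falls inside that range.
Step 6 — counting 72 days from April 27, 2027 (when the posting confirmation is filed) gives a deadline of July 8, 2027; completed April 29, 2027, before the deadline.

None — every step was satisfied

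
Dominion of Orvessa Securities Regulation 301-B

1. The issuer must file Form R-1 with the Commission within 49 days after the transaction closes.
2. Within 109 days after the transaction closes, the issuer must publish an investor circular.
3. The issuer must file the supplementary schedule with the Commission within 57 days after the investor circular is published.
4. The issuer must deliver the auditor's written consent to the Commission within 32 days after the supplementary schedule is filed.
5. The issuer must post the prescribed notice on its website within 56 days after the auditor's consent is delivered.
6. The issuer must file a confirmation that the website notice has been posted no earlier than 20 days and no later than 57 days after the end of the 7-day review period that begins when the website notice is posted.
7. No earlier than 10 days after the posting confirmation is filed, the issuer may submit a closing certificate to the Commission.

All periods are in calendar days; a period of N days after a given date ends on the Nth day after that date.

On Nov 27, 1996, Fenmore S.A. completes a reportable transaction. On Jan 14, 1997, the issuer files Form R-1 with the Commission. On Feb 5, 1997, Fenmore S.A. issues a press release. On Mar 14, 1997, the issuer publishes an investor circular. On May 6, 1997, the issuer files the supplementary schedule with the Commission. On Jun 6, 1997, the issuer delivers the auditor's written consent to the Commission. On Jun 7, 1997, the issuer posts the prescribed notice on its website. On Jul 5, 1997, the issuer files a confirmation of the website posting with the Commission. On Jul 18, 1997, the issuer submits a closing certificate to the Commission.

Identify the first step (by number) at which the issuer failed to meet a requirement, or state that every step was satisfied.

None — every step was satisfied

(1) due by Nov 27, 1996 + 49 days = Jan 15, 1997; Jan 14, 1997 is within that limit.
(2) due by Nov 27, 1996 + 109 days = Mar 16, 1997; completed Mar 14, 1997, before the deadline.
(3) due by Mar 14, 1997 + 57 days = May 10, 1997; completed May 6, 1997, before the deadline.
(4) due by May 6, 1997 + 32 days = Jun 7, 1997; done Jun 6, 1997 — timely.
(5) due by Jun 6, 1997 + 56 days = Aug 1, 1997; completed Jun 7, 1997, before the deadline.
(6) the permitted window runs from Jun 14, 1997 + 20 = Jul 4, 1997 to Jun 14, 1997 + 57 = Aug 10, 1997; done Jul 5, 1997, which is between those dates.
(7) permitted from Jul 5, 1997 + 10 days = Jul 15, 1997 onward; done Jul 18, 1997 — permitted.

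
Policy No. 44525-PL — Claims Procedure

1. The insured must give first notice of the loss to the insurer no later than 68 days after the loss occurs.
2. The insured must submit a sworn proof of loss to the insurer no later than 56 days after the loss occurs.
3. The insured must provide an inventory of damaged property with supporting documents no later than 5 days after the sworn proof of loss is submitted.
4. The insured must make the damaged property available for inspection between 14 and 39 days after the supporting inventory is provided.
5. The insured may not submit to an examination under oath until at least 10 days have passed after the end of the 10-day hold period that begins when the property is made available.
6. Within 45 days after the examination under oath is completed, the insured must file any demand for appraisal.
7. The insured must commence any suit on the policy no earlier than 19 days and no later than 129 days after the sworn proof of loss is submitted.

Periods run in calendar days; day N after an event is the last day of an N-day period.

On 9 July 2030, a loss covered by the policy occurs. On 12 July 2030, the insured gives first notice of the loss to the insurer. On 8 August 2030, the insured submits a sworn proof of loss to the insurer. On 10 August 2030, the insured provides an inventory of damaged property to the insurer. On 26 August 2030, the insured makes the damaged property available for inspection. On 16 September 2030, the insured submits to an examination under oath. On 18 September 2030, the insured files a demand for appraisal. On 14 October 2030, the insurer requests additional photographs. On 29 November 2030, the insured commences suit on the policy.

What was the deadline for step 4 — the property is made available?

Step 4 runs from 10 August 2030, when the supporting inventory is provided. The window is 14–39 days after 10 August 2030; it closes on 18 September 2030.

18 September 2030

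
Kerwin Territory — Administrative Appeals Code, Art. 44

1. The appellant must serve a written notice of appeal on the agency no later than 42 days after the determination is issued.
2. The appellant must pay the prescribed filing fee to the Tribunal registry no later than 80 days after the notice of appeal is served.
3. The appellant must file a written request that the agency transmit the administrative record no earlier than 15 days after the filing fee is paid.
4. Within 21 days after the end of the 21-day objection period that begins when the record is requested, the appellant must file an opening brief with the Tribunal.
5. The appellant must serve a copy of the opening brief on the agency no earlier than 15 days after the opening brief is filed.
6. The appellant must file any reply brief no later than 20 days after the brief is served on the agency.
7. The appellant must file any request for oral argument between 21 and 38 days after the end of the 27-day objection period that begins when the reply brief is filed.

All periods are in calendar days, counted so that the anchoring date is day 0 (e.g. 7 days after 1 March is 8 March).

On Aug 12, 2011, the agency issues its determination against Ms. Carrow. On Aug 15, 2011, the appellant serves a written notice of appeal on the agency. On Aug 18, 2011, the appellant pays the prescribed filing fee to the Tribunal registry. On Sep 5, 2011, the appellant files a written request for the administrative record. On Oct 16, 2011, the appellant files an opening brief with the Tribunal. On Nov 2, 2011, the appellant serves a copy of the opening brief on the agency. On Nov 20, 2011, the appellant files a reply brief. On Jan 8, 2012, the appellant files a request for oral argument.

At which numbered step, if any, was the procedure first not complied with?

Step 1: 42 days after Aug 12, 2011 (when the determination is issued) is Sep 23, 2011; completed Aug 15, 2011, before the deadline.
Step 2: 80 days after Aug 15, 2011 (when the notice of appeal is served) is Nov 3, 2011; done Aug 18, 2011 — timely.
Step 3: the earliest permitted date is 15 days after Aug 18, 2011 (when the filing fee is paid), i.e. Sep 2, 2011; done Sep 5, 2011, after the minimum wait.
Step 4: 21 days after Sep 26, 2011 (end of the 21-day objection period, which began when the record is requested on Sep 5, 2011) is Oct 17, 2011; Oct 16, 2011 is within that limit.
Step 5: the earliest permitted date is 15 days after Oct 16, 2011 (when the opening brief is filed), i.e. Oct 31, 2011; Nov 2, 2011 is on or after that date.
Step 6: 20 days after Nov 2, 2011 (when the brief is served on the agency) is Nov 22, 2011; done Nov 20, 2011 — timely.
Step 7: the window is 21–38 days after Dec 17, 2011 (end of the 27-day objection period, which began when the reply brief is filed on Nov 20, 2011), so Jan 7, 2012 through Jan 24, 2012; done Jan 8, 2012 — within the window.

None — every step was satisfied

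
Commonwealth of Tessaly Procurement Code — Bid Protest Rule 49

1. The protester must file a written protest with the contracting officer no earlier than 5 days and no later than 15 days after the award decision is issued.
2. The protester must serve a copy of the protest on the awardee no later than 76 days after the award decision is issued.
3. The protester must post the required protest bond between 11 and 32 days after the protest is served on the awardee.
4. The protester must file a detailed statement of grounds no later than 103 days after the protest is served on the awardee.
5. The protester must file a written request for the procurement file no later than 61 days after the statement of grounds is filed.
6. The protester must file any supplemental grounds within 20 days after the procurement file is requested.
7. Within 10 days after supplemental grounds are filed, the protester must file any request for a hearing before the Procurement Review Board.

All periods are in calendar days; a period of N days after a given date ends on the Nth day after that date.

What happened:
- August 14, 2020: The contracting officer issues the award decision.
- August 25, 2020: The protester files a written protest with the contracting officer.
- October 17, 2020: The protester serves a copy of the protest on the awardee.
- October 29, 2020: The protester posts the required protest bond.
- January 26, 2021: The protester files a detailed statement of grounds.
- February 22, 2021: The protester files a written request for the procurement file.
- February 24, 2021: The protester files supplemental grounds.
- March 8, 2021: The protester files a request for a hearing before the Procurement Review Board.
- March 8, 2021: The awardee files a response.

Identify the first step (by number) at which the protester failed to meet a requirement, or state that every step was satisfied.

Step 1: the window is 5–15 days after August 14, 2020 (when the award decision is issued), so August 19, 2020 through August 29, 2020; done August 25, 2020, which is between those dates.
Step 2: 76 days after August 14, 2020 (when the award decision is issued) is October 29, 2020; completed October 17, 2020, before the deadline.
Step 3: the window is 11–32 days after October 17, 2020 (when the protest is served on the awardee), so October 28, 2020 through November 18, 2020; done October 29, 2020, which is between those dates.
Step 4: 103 days after October 17, 2020 (when the protest is served on the awardee) is January 28, 2021; done January 26, 2021 — timely.
Step 5: 61 days after January 26, 2021 (when the statement of grounds is filed) is March 28, 2021; completed February 22, 2021, before the deadline.
Step 6: 20 days after February 22, 2021 (when the procurement file is requested) is March 14, 2021; completed February 24, 2021, before the deadline.
Step 7: 10 days after February 24, 2021 (when supplemental grounds are filed) is March 6, 2021; not done until March 8, 2021, 2 days after the deadline.

Step 7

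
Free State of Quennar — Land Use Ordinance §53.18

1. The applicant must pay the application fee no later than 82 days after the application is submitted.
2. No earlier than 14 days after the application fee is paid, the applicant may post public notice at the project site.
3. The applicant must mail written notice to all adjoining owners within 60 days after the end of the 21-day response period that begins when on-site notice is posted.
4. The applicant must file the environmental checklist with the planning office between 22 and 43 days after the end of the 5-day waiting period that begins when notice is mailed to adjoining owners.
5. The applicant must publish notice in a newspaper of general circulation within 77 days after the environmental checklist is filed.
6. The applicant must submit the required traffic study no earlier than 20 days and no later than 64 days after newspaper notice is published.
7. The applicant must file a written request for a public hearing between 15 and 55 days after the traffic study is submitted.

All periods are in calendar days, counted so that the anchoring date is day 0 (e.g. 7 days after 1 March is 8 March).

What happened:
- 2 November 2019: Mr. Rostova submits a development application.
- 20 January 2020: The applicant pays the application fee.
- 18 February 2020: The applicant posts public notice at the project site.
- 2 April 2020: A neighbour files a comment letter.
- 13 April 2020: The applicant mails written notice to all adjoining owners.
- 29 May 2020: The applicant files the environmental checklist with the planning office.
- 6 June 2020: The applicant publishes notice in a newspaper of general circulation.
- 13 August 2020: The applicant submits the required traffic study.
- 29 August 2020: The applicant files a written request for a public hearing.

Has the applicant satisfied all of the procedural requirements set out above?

Step 1 — counting 82 days from 2 November 2019 (when the application is submitted) gives a deadline of 23 January 2020; completed 20 January 2020, before the deadline.
Step 2 — must wait 14 days from 20 January 2020 (when the application fee is paid), so not before 3 February 2020; done 18 February 2020 — permitted.
Step 3 — counting 60 days from 10 March 2020 (end of the 21-day response period, which began when on-site notice is posted on 18 February 2020) gives a deadline of 9 May 2020; completed 13 April 2020, before the deadline.
Step 4 — 22 and 43 days from 18 April 2020 (end of the 5-day waiting period, which began when notice is mailed to adjoining owners on 13 April 2020) are 10 May 2020 and 31 May 2020 respectively; done 29 May 2020, which is between those dates.
Step 5 — counting 77 days from 29 May 2020 (when the environmental checklist is filed) gives a deadline of 14 August 2020; done 6 June 2020 — timely.
Step 6 — 20 and 64 days from 6 June 2020 (when newspaper notice is published) are 26 June 2020 and 9 August 2020 respectively; done 13 August 2020 — 4 days after the window closed.
The analysis stops there.

No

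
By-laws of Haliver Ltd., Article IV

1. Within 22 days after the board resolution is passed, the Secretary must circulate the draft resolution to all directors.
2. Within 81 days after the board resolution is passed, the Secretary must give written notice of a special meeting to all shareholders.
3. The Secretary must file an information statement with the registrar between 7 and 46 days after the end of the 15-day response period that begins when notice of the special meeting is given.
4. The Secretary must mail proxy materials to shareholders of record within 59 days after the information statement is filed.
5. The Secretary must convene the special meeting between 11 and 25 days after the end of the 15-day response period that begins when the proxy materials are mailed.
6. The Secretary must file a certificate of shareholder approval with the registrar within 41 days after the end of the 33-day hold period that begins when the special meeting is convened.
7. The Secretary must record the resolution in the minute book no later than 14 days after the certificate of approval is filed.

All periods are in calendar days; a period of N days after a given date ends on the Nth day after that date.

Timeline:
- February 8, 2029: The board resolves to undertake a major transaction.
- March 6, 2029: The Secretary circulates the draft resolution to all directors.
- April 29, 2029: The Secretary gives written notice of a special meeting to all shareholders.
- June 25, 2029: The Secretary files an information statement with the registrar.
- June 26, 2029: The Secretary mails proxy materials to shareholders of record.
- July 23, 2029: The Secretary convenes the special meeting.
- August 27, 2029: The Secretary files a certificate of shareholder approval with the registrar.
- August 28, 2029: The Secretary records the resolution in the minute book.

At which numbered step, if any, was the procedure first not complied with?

Step 1 — counting 22 days from February 8, 2029 (when the board resolution is passed) gives a deadline of March 2, 2029; not done until March 6, 2029, 4 days after the deadline.
The analysis stops there.

Step 1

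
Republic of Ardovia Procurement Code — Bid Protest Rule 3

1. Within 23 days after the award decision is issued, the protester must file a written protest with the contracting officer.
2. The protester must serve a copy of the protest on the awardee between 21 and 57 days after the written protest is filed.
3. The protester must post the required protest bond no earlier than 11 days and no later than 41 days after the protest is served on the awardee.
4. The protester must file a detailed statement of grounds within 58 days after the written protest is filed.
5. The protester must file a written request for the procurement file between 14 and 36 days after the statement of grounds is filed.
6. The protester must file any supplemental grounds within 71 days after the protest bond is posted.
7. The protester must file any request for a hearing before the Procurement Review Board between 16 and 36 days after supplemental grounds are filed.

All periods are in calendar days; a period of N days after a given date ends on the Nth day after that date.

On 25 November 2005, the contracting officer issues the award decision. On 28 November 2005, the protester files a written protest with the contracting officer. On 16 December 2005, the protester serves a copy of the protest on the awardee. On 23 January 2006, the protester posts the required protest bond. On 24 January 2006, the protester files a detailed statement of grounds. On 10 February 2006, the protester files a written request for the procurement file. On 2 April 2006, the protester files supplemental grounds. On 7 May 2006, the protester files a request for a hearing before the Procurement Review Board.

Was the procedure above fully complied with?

Step 1: 23 days after 25 November 2005 (when the award decision is issued) is 18 December 2005; completed 28 November 2005, before the deadline.
Step 2: the window is 21–57 days after 28 November 2005 (when the written protest is filed), so 19 December 2005 through 24 January 2006; 16 December 2005 is 3 days too early.
The procedure was therefore not followed at step 2.

No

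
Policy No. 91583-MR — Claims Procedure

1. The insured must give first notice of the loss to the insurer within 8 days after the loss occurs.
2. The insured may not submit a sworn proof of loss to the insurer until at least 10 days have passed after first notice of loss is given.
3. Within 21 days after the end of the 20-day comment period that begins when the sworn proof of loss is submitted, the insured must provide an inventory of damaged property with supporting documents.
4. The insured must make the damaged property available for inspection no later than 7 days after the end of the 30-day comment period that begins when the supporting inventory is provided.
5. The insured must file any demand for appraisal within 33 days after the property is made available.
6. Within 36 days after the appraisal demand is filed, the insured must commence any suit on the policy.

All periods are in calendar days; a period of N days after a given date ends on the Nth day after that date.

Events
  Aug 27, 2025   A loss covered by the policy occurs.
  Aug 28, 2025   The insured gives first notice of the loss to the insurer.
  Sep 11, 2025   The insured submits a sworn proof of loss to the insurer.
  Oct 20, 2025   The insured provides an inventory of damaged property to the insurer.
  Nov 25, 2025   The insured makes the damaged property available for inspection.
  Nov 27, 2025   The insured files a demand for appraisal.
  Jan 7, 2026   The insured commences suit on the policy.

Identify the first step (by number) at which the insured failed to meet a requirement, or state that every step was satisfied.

Step 6

Step 1 — counting 8 days from Aug 27, 2025 (when the loss occurs) gives a deadline of Sep 4, 2025; done Aug 28, 2025 — timely.
Step 2 — must wait 10 days from Aug 28, 2025 (when first notice of loss is given), so not before Sep 7, 2025; done Sep 11, 2025, after the minimum wait.
Step 3 — counting 21 days from Oct 1, 2025 (end of the 20-day comment period, which began when the sworn proof of loss is submitted on Sep 11, 2025) gives a deadline of Oct 22, 2025; completed Oct 20, 2025, before the deadline.
Step 4 — counting 7 days from Nov 19, 2025 (end of the 30-day comment period, which began when the supporting inventory is provided on Oct 20, 2025) gives a deadline of Nov 26, 2025; Nov 25, 2025 is within that limit.
Step 5 — counting 33 days from Nov 25, 2025 (when the property is made available) gives a deadline of Dec 28, 2025; completed Nov 27, 2025, before the deadline.
Step 6 — counting 36 days from Nov 27, 2025 (when the appraisal demand is filed) gives a deadline of Jan 2, 2026; Jan 7, 2026 misses that deadline by 5 days.
Later steps need not be reached.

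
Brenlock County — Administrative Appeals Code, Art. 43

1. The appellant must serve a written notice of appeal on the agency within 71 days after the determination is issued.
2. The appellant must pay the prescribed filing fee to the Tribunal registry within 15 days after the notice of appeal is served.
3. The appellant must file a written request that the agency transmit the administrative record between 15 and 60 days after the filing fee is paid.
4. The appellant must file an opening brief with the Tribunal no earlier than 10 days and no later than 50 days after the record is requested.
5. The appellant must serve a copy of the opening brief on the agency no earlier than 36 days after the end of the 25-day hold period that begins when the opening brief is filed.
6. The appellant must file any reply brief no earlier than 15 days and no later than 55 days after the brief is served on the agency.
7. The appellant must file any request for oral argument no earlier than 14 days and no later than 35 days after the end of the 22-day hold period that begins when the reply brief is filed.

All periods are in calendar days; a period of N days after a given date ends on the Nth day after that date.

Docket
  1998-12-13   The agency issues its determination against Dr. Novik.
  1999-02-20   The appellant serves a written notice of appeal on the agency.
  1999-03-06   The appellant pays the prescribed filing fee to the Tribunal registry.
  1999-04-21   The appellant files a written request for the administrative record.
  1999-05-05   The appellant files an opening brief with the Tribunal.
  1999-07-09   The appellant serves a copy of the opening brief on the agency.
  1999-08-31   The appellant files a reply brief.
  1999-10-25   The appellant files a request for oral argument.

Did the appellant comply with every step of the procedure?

Yes

Step 1 — counting 71 days from 1998-12-13 (when the determination is issued) gives a deadline of 1999-02-22; done 1999-02-20 — timely.
Step 2 — counting 15 days from 1999-02-20 (when the notice of appeal is served) gives a deadline of 1999-03-07; 1999-03-06 is within that limit.
Step 3 — 15 and 60 days from 1999-03-06 (when the filing fee is paid) are 1999-03-21 and 1999-05-05 respectively; 1999-04-21 falls inside that range.
Step 4 — 10 and 50 days from 1999-04-21 (when the record is requested) are 1999-05-01 and 1999-06-10 respectively; 1999-05-05 falls inside that range.
Step 5 — must wait 36 days from 1999-05-30 (end of the 25-day hold period, which began when the opening brief is filed on 1999-05-05), so not before 1999-07-05; done 1999-07-09, after the minimum wait.
Step 6 — 15 and 55 days from 1999-07-09 (when the brief is served on the agency) are 1999-07-24 and 1999-09-02 respectively; 1999-08-31 falls inside that range.
Step 7 — 14 and 35 days from 1999-09-22 (end of the 22-day hold period, which began when the reply brief is filed on 1999-08-31) are 1999-10-06 and 1999-10-27 respectively; done 1999-10-25 — within the window.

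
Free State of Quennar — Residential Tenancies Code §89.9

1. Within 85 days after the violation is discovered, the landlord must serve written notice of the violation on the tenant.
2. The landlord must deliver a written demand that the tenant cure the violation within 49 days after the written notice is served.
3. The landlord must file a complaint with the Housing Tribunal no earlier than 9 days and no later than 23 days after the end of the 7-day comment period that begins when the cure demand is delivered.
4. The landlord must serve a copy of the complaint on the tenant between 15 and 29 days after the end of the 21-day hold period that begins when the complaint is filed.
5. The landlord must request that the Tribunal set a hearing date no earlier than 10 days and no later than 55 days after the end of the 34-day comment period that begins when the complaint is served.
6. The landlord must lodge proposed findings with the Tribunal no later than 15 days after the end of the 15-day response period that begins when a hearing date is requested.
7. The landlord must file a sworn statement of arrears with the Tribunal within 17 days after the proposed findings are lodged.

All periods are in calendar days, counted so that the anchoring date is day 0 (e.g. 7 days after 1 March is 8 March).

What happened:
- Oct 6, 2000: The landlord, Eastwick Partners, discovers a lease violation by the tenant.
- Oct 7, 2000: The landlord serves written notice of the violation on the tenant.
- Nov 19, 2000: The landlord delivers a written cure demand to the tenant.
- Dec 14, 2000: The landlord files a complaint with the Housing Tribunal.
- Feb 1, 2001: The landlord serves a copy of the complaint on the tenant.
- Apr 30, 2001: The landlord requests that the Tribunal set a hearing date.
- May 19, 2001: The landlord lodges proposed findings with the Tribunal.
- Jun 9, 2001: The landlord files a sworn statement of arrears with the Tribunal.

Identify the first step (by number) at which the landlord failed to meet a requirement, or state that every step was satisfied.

Step 1 — counting 85 days from Oct 6, 2000 (when the violation is discovered) gives a deadline of Dec 30, 2000; Oct 7, 2000 is within that limit.
Step 2 — counting 49 days from Oct 7, 2000 (when the written notice is served) gives a deadline of Nov 25, 2000; completed Nov 19, 2000, before the deadline.
Step 3 — 9 and 23 days from Nov 26, 2000 (end of the 7-day comment period, which began when the cure demand is delivered on Nov 19, 2000) are Dec 5, 2000 and Dec 19, 2000 respectively; done Dec 14, 2000, which is between those dates.
Step 4 — 15 and 29 days from Jan 4, 2001 (end of the 21-day hold period, which began when the complaint is filed on Dec 14, 2000) are Jan 19, 2001 and Feb 2, 2001 respectively; done Feb 1, 2001 — within the window.
Step 5 — 10 and 55 days from Mar 7, 2001 (end of the 34-day comment period, which began when the complaint is served on Feb 1, 2001) are Mar 17, 2001 and May 1, 2001 respectively; done Apr 30, 2001, which is between those dates.
Step 6 — counting 15 days from May 15, 2001 (end of the 15-day response period, which began when a hearing date is requested on Apr 30, 2001) gives a deadline of May 30, 2001; done May 19, 2001 — timely.
Step 7 — counting 17 days from May 19, 2001 (when the proposed findings are lodged) gives a deadline of Jun 5, 2001; done Jun 9, 2001 — 4 days late.
Later steps need not be reached.

Step 7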